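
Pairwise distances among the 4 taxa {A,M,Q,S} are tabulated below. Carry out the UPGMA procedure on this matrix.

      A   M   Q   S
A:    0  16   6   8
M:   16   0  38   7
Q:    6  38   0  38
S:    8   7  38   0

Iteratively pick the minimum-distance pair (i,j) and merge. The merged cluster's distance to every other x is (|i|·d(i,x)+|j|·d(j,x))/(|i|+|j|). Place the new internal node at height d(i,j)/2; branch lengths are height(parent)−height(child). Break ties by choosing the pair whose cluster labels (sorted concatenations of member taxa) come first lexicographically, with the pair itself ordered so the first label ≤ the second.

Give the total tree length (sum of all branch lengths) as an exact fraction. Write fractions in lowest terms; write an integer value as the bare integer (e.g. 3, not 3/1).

63/2

1. join A+Q (d=6) ⇒ AQ; edges |A|=3, |Q|=3
  updated: d(AQ,M)=27, d(AQ,S)=23
2. join M+S (d=7) ⇒ MS; edges |M|=7/2, |S|=7/2
  updated: d(AQ,MS)=25
3. join AQ+MS (d=25) ⇒ AMQS; edges |AQ|=19/2, |MS|=9
final tree: ((A:3,Q:3):19/2,(M:7/2,S:7/2):9)
total length: 63/2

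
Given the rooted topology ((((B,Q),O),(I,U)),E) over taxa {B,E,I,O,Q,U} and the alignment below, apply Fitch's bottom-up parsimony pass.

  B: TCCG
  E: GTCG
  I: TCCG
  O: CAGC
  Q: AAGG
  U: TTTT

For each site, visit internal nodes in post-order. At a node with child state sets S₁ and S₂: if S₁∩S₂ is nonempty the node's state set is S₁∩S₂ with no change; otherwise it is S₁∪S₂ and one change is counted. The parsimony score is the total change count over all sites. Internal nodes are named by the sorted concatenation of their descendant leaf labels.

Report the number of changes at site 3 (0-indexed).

2

site 0, node BQ: B={T} ∪ Q={A} → {A,T} (+1)
site 0, node BOQ: BQ={A,T} ∪ O={C} → {A,C,T} (+1)
site 0, node IU: I={T} ∩ U={T} → {T} (+0)
site 0, node BIOQU: BOQ={A,C,T} ∩ IU={T} → {T} (+0)
site 0, node BEIOQU: BIOQU={T} ∪ E={G} → {G,T} (+1)
site 1, node BQ: B={C} ∪ Q={A} → {A,C} (+1)
site 1, node BOQ: BQ={A,C} ∩ O={A} → {A} (+0)
site 1, node IU: I={C} ∪ U={T} → {C,T} (+1)
site 1, node BIOQU: BOQ={A} ∪ IU={C,T} → {A,C,T} (+1)
site 1, node BEIOQU: BIOQU={A,C,T} ∩ E={T} → {T} (+0)
site 2, node BQ: B={C} ∪ Q={G} → {C,G} (+1)
site 2, node BOQ: BQ={C,G} ∩ O={G} → {G} (+0)
site 2, node IU: I={C} ∪ U={T} → {C,T} (+1)
site 2, node BIOQU: BOQ={G} ∪ IU={C,T} → {C,G,T} (+1)
site 2, node BEIOQU: BIOQU={C,G,T} ∩ E={C} → {C} (+0)
site 3, node BQ: B={G} ∩ Q={G} → {G} (+0)
site 3, node BOQ: BQ={G} ∪ O={C} → {C,G} (+1)
site 3, node IU: I={G} ∪ U={T} → {G,T} (+1)
site 3, node BIOQU: BOQ={C,G} ∩ IU={G,T} → {G} (+0)
site 3, node BEIOQU: BIOQU={G} ∩ E={G} → {G} (+0)
per-site changes: [3, 3, 3, 2]; total = 11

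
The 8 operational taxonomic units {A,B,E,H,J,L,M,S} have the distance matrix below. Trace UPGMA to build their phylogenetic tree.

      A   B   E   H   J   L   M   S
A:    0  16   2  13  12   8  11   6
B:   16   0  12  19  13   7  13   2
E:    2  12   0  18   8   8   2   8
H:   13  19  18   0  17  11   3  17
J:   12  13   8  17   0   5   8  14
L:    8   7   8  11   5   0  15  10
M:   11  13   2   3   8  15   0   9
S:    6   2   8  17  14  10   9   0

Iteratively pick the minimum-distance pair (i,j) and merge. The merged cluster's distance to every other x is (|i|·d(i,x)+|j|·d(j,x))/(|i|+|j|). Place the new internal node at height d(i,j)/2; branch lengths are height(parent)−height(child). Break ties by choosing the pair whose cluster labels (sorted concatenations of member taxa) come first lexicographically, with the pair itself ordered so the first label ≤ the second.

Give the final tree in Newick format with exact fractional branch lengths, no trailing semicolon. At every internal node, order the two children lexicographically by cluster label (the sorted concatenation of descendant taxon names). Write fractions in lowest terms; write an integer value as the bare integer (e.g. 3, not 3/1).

iteration 1: select A,E (d=2); attach at lengths (1, 1); label the merged cluster AE
  updated: d(AE,B)=14, d(AE,H)=31/2, d(AE,J)=10, d(AE,L)=8, d(AE,M)=13/2, d(AE,S)=7
iteration 2: select B,S (d=2); attach at lengths (1, 1); label the merged cluster BS
  updated: d(AE,BS)=21/2, d(BS,H)=18, d(BS,J)=27/2, d(BS,L)=17/2, d(BS,M)=11
iteration 3: select H,M (d=3); attach at lengths (3/2, 3/2); label the merged cluster HM
  updated: d(AE,HM)=11, d(BS,HM)=29/2, d(HM,J)=25/2, d(HM,L)=13
iteration 4: select J,L (d=5); attach at lengths (5/2, 5/2); label the merged cluster JL
  updated: d(AE,JL)=9, d(BS,JL)=11, d(HM,JL)=51/4
iteration 5: select AE,JL (d=9); attach at lengths (7/2, 2); label the merged cluster AEJL
  updated: d(AEJL,BS)=43/4, d(AEJL,HM)=95/8
iteration 6: select AEJL,BS (d=43/4); attach at lengths (7/8, 35/8); label the merged cluster ABEJLS
  updated: d(ABEJLS,HM)=51/4
iteration 7: select ABEJLS,HM (d=51/4); attach at lengths (1, 39/8); label the merged cluster ABEHJLMS
final tree: ((((A:1,E:1):7/2,(J:5/2,L:5/2):2):7/8,(B:1,S:1):35/8):1,(H:3/2,M:3/2):39/8)
total length: 229/8

((((A:1,E:1):7/2,(J:5/2,L:5/2):2):7/8,(B:1,S:1):35/8):1,(H:3/2,M:3/2):39/8)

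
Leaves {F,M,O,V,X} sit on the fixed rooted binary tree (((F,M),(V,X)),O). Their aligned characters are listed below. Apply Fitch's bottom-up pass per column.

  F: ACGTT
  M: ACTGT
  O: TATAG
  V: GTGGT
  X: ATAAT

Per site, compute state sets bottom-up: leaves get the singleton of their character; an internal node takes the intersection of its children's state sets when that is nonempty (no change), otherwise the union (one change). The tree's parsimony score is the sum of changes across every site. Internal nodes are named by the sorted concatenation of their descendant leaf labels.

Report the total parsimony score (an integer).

11

FM@0: {A} ∩ {A} = {A} (intersection, +0)
VX@0: {G} ∪ {A} = {A,G} (union, +1)
FMVX@0: {A} ∩ {A,G} = {A} (intersection, +0)
FMOVX@0: {A} ∪ {T} = {A,T} (union, +1)
FM@1: {C} ∩ {C} = {C} (intersection, +0)
VX@1: {T} ∩ {T} = {T} (intersection, +0)
FMVX@1: {C} ∪ {T} = {C,T} (union, +1)
FMOVX@1: {C,T} ∪ {A} = {A,C,T} (union, +1)
FM@2: {G} ∪ {T} = {G,T} (union, +1)
VX@2: {G} ∪ {A} = {A,G} (union, +1)
FMVX@2: {G,T} ∩ {A,G} = {G} (intersection, +0)
FMOVX@2: {G} ∪ {T} = {G,T} (union, +1)
FM@3: {T} ∪ {G} = {G,T} (union, +1)
VX@3: {G} ∪ {A} = {A,G} (union, +1)
FMVX@3: {G,T} ∩ {A,G} = {G} (intersection, +0)
FMOVX@3: {G} ∪ {A} = {A,G} (union, +1)
FM@4: {T} ∩ {T} = {T} (intersection, +0)
VX@4: {T} ∩ {T} = {T} (intersection, +0)
FMVX@4: {T} ∩ {T} = {T} (intersection, +0)
FMOVX@4: {T} ∪ {G} = {G,T} (union, +1)
per-site changes: [2, 2, 3, 3, 1]; total = 11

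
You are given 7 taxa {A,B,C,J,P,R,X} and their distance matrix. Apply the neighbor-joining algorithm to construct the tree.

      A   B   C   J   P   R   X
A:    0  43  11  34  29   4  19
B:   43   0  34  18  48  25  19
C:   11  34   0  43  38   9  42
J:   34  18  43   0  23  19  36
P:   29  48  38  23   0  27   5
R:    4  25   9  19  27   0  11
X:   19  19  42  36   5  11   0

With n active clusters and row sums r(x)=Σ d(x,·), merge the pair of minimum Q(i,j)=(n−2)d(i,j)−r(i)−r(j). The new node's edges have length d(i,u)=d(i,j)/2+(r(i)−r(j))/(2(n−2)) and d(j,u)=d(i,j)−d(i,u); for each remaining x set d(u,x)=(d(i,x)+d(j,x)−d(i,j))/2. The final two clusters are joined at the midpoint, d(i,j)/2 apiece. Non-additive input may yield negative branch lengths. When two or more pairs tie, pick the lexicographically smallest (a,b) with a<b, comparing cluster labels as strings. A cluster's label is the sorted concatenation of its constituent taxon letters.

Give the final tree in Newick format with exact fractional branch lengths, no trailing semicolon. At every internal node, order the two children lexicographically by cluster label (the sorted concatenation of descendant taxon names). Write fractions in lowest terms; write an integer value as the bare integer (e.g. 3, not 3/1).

step 1: merge (P,X) at d=5, Q=-277; branch lengths P→63/10, X→-13/10; new cluster PX
  updated: d(A,PX)=43/2, d(B,PX)=31, d(C,PX)=75/2, d(J,PX)=27, d(PX,R)=33/2
step 2: merge (B,J) at d=18, Q=-220; branch lengths B→41/4, J→31/4; new cluster BJ
  updated: d(A,BJ)=59/2, d(BJ,C)=59/2, d(BJ,PX)=20, d(BJ,R)=13
step 3: merge (BJ,PX) at d=20, Q=-255/2; branch lengths BJ→113/12, PX→127/12; new cluster BJPX
  updated: d(A,BJPX)=31/2, d(BJPX,C)=47/2, d(BJPX,R)=19/4
step 4: merge (A,C) at d=11, Q=-52; branch lengths A→9/4, C→35/4; new cluster AC
  updated: d(AC,BJPX)=14, d(AC,R)=1
step 5: merge (AC,BJPX) at d=14, Q=-79/4; branch lengths AC→41/8, BJPX→71/8; new cluster ABCJPX
  updated: d(ABCJPX,R)=-33/8
step 6: merge (ABCJPX,R) at d=-33/8; branch lengths ABCJPX→-33/16, R→-33/16; new cluster ABCJPRX
final tree: (((A:9/4,C:35/4):41/8,((B:41/4,J:31/4):113/12,(P:63/10,X:-13/10):127/12):71/8):-33/16,R:-33/16)
total length: 511/8

(((A:9/4,C:35/4):41/8,((B:41/4,J:31/4):113/12,(P:63/10,X:-13/10):127/12):71/8):-33/16,R:-33/16)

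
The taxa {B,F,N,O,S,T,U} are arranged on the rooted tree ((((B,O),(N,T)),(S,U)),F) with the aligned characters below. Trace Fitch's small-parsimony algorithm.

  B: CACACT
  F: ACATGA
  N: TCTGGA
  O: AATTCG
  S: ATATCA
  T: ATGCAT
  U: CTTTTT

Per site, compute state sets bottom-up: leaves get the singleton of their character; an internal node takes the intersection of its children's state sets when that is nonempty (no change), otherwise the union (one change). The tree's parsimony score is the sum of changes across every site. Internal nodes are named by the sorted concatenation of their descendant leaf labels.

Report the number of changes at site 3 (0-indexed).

3

[col 0] BO: children B:{C}, O:{A} ∪→ {A,C}; cost 1
[col 0] NT: children N:{T}, T:{A} ∪→ {A,T}; cost 1
[col 0] BNOT: children BO:{A,C}, NT:{A,T} ∩→ {A}; cost 0
[col 0] SU: children S:{A}, U:{C} ∪→ {A,C}; cost 1
[col 0] BNOSTU: children BNOT:{A}, SU:{A,C} ∩→ {A}; cost 0
[col 0] BFNOSTU: children BNOSTU:{A}, F:{A} ∩→ {A}; cost 0
[col 1] BO: children B:{A}, O:{A} ∩→ {A}; cost 0
[col 1] NT: children N:{C}, T:{T} ∪→ {C,T}; cost 1
[col 1] BNOT: children BO:{A}, NT:{C,T} ∪→ {A,C,T}; cost 1
[col 1] SU: children S:{T}, U:{T} ∩→ {T}; cost 0
[col 1] BNOSTU: children BNOT:{A,C,T}, SU:{T} ∩→ {T}; cost 0
[col 1] BFNOSTU: children BNOSTU:{T}, F:{C} ∪→ {C,T}; cost 1
[col 2] BO: children B:{C}, O:{T} ∪→ {C,T}; cost 1
[col 2] NT: children N:{T}, T:{G} ∪→ {G,T}; cost 1
[col 2] BNOT: children BO:{C,T}, NT:{G,T} ∩→ {T}; cost 0
[col 2] SU: children S:{A}, U:{T} ∪→ {A,T}; cost 1
[col 2] BNOSTU: children BNOT:{T}, SU:{A,T} ∩→ {T}; cost 0
[col 2] BFNOSTU: children BNOSTU:{T}, F:{A} ∪→ {A,T}; cost 1
[col 3] BO: children B:{A}, O:{T} ∪→ {A,T}; cost 1
[col 3] NT: children N:{G}, T:{C} ∪→ {C,G}; cost 1
[col 3] BNOT: children BO:{A,T}, NT:{C,G} ∪→ {A,C,G,T}; cost 1
[col 3] SU: children S:{T}, U:{T} ∩→ {T}; cost 0
[col 3] BNOSTU: children BNOT:{A,C,G,T}, SU:{T} ∩→ {T}; cost 0
[col 3] BFNOSTU: children BNOSTU:{T}, F:{T} ∩→ {T}; cost 0
[col 4] BO: children B:{C}, O:{C} ∩→ {C}; cost 0
[col 4] NT: children N:{G}, T:{A} ∪→ {A,G}; cost 1
[col 4] BNOT: children BO:{C}, NT:{A,G} ∪→ {A,C,G}; cost 1
[col 4] SU: children S:{C}, U:{T} ∪→ {C,T}; cost 1
[col 4] BNOSTU: children BNOT:{A,C,G}, SU:{C,T} ∩→ {C}; cost 0
[col 4] BFNOSTU: children BNOSTU:{C}, F:{G} ∪→ {C,G}; cost 1
[col 5] BO: children B:{T}, O:{G} ∪→ {G,T}; cost 1
[col 5] NT: children N:{A}, T:{T} ∪→ {A,T}; cost 1
[col 5] BNOT: children BO:{G,T}, NT:{A,T} ∩→ {T}; cost 0
[col 5] SU: children S:{A}, U:{T} ∪→ {A,T}; cost 1
[col 5] BNOSTU: children BNOT:{T}, SU:{A,T} ∩→ {T}; cost 0
[col 5] BFNOSTU: children BNOSTU:{T}, F:{A} ∪→ {A,T}; cost 1
per-site changes: [3, 3, 4, 3, 4, 4]; total = 21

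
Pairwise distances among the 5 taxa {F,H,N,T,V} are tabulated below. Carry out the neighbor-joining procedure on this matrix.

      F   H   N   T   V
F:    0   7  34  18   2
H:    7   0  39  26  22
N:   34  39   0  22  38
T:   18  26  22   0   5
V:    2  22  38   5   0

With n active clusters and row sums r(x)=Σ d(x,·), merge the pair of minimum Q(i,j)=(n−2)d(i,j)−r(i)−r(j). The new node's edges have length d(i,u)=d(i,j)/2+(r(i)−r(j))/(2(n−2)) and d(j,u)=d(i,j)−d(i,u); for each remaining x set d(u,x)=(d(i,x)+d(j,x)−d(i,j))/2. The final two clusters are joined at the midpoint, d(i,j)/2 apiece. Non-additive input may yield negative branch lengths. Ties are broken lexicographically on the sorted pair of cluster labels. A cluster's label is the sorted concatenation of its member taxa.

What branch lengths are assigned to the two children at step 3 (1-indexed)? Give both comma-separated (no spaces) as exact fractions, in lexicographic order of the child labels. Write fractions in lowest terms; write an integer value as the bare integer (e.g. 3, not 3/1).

step 1: merge (N,T) at d=22, Q=-138; branch lengths N→64/3, T→2/3; new cluster NT
  updated: d(F,NT)=15, d(H,NT)=43/2, d(NT,V)=21/2
step 2: merge (F,H) at d=7, Q=-121/2; branch lengths F→-25/8, H→81/8; new cluster FH
  updated: d(FH,NT)=59/4, d(FH,V)=17/2
step 3: merge (FH,NT) at d=59/4, Q=-135/4; branch lengths FH→51/8, NT→67/8; new cluster FHNT
  updated: d(FHNT,V)=17/8
step 4: merge (FHNT,V) at d=17/8; branch lengths FHNT→17/16, V→17/16; new cluster FHNTV
final tree: (((F:-25/8,H:81/8):51/8,(N:64/3,T:2/3):67/8):17/16,V:17/16)
total length: 367/8

51/8,67/8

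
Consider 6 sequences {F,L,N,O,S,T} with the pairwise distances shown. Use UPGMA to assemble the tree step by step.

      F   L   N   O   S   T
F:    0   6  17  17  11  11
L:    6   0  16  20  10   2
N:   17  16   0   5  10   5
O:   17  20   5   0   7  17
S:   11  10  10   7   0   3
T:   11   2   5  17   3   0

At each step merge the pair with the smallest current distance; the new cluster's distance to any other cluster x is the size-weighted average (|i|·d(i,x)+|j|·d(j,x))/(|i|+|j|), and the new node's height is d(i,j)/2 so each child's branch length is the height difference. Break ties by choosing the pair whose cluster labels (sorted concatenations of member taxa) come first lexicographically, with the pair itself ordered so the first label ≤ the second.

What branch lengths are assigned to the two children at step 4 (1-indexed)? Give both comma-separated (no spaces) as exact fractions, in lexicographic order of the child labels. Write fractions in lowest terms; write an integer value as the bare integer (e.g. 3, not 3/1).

14/3,17/12

step 1: merge (L,T) at d=2; branch lengths L→1, T→1; new cluster LT
  updated: d(F,LT)=17/2, d(LT,N)=21/2, d(LT,O)=37/2, d(LT,S)=13/2
step 2: merge (N,O) at d=5; branch lengths N→5/2, O→5/2; new cluster NO
  updated: d(F,NO)=17, d(LT,NO)=29/2, d(NO,S)=17/2
step 3: merge (LT,S) at d=13/2; branch lengths LT→9/4, S→13/4; new cluster LST
  updated: d(F,LST)=28/3, d(LST,NO)=25/2
step 4: merge (F,LST) at d=28/3; branch lengths F→14/3, LST→17/12; new cluster FLST
  updated: d(FLST,NO)=109/8
step 5: merge (FLST,NO) at d=109/8; branch lengths FLST→103/48, NO→69/16; new cluster FLNOST
final tree: ((F:14/3,((L:1,T:1):9/4,S:13/4):17/12):103/48,(N:5/2,O:5/2):69/16)
total length: 601/24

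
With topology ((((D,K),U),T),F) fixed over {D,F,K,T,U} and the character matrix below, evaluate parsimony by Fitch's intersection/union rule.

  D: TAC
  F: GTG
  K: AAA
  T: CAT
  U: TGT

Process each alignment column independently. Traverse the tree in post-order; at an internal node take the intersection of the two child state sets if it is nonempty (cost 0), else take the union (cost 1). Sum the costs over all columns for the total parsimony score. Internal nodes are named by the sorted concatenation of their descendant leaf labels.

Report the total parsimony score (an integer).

8

DK@0: {T} ∪ {A} = {A,T} (union, +1)
DKU@0: {A,T} ∩ {T} = {T} (intersection, +0)
DKTU@0: {T} ∪ {C} = {C,T} (union, +1)
DFKTU@0: {C,T} ∪ {G} = {C,G,T} (union, +1)
DK@1: {A} ∩ {A} = {A} (intersection, +0)
DKU@1: {A} ∪ {G} = {A,G} (union, +1)
DKTU@1: {A,G} ∩ {A} = {A} (intersection, +0)
DFKTU@1: {A} ∪ {T} = {A,T} (union, +1)
DK@2: {C} ∪ {A} = {A,C} (union, +1)
DKU@2: {A,C} ∪ {T} = {A,C,T} (union, +1)
DKTU@2: {A,C,T} ∩ {T} = {T} (intersection, +0)
DFKTU@2: {T} ∪ {G} = {G,T} (union, +1)
per-site changes: [3, 2, 3]; total = 8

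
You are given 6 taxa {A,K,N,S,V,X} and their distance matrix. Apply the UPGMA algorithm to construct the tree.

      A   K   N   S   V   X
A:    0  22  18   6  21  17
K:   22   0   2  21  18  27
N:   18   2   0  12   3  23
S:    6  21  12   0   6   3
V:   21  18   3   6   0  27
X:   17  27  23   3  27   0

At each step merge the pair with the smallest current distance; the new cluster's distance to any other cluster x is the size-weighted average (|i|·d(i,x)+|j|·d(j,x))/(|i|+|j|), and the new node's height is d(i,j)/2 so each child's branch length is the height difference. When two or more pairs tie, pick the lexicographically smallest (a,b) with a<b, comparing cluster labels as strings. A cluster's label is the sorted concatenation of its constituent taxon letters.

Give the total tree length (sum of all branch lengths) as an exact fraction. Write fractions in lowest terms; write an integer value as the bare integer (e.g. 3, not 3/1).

199/6

iteration 1: select K,N (d=2); attach at lengths (1, 1); label the merged cluster KN
  updated: d(A,KN)=20, d(KN,S)=33/2, d(KN,V)=21/2, d(KN,X)=25
iteration 2: select S,X (d=3); attach at lengths (3/2, 3/2); label the merged cluster SX
  updated: d(A,SX)=23/2, d(KN,SX)=83/4, d(SX,V)=33/2
iteration 3: select KN,V (d=21/2); attach at lengths (17/4, 21/4); label the merged cluster KNV
  updated: d(A,KNV)=61/3, d(KNV,SX)=58/3
iteration 4: select A,SX (d=23/2); attach at lengths (23/4, 17/4); label the merged cluster ASX
  updated: d(ASX,KNV)=59/3
iteration 5: select ASX,KNV (d=59/3); attach at lengths (49/12, 55/12); label the merged cluster AKNSVX
final tree: ((A:23/4,(S:3/2,X:3/2):17/4):49/12,((K:1,N:1):17/4,V:21/4):55/12)
total length: 199/6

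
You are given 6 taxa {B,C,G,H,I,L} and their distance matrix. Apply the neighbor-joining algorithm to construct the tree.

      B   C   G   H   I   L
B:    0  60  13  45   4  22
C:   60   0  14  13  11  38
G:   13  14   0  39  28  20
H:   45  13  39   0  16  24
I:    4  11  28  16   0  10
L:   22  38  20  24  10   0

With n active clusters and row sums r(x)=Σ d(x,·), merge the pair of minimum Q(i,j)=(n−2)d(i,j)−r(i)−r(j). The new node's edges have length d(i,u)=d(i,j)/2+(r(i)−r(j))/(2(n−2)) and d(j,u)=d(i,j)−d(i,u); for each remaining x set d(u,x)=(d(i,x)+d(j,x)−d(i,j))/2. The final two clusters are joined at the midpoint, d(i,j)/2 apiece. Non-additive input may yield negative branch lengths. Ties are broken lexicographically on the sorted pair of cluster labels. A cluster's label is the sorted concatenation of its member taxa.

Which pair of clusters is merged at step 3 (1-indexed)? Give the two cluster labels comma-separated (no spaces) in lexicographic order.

iteration 1: select C,H (d=13, Q=-221); attach at lengths (51/8, 53/8); label the merged cluster CH
  updated: d(B,CH)=46, d(CH,G)=20, d(CH,I)=7, d(CH,L)=49/2
iteration 2: select B,G (d=13, Q=-127); attach at lengths (43/6, 35/6); label the merged cluster BG
  updated: d(BG,CH)=53/2, d(BG,I)=19/2, d(BG,L)=29/2
iteration 3: select BG,L (d=29/2, Q=-141/2); attach at lengths (61/8, 55/8); label the merged cluster BGL
  updated: d(BGL,CH)=73/4, d(BGL,I)=5/2
iteration 4: select BGL,CH (d=73/4, Q=-111/4); attach at lengths (55/8, 91/8); label the merged cluster BCGHL
  updated: d(BCGHL,I)=-35/8
iteration 5: select BCGHL,I (d=-35/8); attach at lengths (-35/16, -35/16); label the merged cluster BCGHIL
final tree: ((((B:43/6,G:35/6):61/8,L:55/8):55/8,(C:51/8,H:53/8):91/8):-35/16,I:-35/16)
total length: 435/8

BG,L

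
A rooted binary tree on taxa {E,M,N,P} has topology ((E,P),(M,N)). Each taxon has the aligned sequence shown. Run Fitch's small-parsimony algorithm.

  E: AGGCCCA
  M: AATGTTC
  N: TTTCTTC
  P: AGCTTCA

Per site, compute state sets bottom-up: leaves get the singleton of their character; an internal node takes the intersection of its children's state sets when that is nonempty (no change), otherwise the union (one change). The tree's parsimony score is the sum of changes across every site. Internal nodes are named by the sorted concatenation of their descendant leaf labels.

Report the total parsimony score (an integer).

[col 0] EP: children E:{A}, P:{A} ∩→ {A}; cost 0
[col 0] MN: children M:{A}, N:{T} ∪→ {A,T}; cost 1
[col 0] EMNP: children EP:{A}, MN:{A,T} ∩→ {A}; cost 0
[col 1] EP: children E:{G}, P:{G} ∩→ {G}; cost 0
[col 1] MN: children M:{A}, N:{T} ∪→ {A,T}; cost 1
[col 1] EMNP: children EP:{G}, MN:{A,T} ∪→ {A,G,T}; cost 1
[col 2] EP: children E:{G}, P:{C} ∪→ {C,G}; cost 1
[col 2] MN: children M:{T}, N:{T} ∩→ {T}; cost 0
[col 2] EMNP: children EP:{C,G}, MN:{T} ∪→ {C,G,T}; cost 1
[col 3] EP: children E:{C}, P:{T} ∪→ {C,T}; cost 1
[col 3] MN: children M:{G}, N:{C} ∪→ {C,G}; cost 1
[col 3] EMNP: children EP:{C,T}, MN:{C,G} ∩→ {C}; cost 0
[col 4] EP: children E:{C}, P:{T} ∪→ {C,T}; cost 1
[col 4] MN: children M:{T}, N:{T} ∩→ {T}; cost 0
[col 4] EMNP: children EP:{C,T}, MN:{T} ∩→ {T}; cost 0
[col 5] EP: children E:{C}, P:{C} ∩→ {C}; cost 0
[col 5] MN: children M:{T}, N:{T} ∩→ {T}; cost 0
[col 5] EMNP: children EP:{C}, MN:{T} ∪→ {C,T}; cost 1
[col 6] EP: children E:{A}, P:{A} ∩→ {A}; cost 0
[col 6] MN: children M:{C}, N:{C} ∩→ {C}; cost 0
[col 6] EMNP: children EP:{A}, MN:{C} ∪→ {A,C}; cost 1
per-site changes: [1, 2, 2, 2, 1, 1, 1]; total = 10

10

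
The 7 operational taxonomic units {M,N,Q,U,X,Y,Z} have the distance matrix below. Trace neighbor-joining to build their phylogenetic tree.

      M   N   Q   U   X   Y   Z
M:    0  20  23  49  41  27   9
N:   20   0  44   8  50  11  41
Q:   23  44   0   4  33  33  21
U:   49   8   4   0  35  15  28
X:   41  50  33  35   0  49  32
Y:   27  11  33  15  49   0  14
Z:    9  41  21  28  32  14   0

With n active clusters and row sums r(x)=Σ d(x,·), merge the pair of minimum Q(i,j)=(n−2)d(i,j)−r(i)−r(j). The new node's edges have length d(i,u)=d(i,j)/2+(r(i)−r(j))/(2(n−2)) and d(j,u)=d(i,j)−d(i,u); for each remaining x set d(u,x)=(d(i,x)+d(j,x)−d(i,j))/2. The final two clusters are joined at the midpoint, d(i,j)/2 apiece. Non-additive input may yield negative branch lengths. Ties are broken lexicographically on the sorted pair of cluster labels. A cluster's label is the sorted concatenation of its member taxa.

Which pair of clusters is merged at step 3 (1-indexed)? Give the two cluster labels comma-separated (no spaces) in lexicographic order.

M,Z

1. join Q+U (d=4, Q=-277) ⇒ QU; edges |Q|=39/10, |U|=1/10
  updated: d(M,QU)=34, d(N,QU)=24, d(QU,X)=32, d(QU,Y)=22, d(QU,Z)=45/2
2. join N+Y (d=11, Q=-225) ⇒ NY; edges |N|=67/8, |Y|=21/8
  updated: d(M,NY)=18, d(NY,QU)=35/2, d(NY,X)=44, d(NY,Z)=22
3. join M+Z (d=9, Q=-321/2) ⇒ MZ; edges |M|=29/4, |Z|=7/4
  updated: d(MZ,NY)=31/2, d(MZ,QU)=95/4, d(MZ,X)=32
4. join MZ+NY (d=31/2, Q=-469/4) ⇒ MNYZ; edges |MZ|=101/16, |NY|=147/16
  updated: d(MNYZ,QU)=103/8, d(MNYZ,X)=121/4
5. join MNYZ+QU (d=103/8, Q=-601/8) ⇒ MNQUYZ; edges |MNYZ|=89/16, |QU|=117/16
  updated: d(MNQUYZ,X)=395/16
6. join MNQUYZ+X (d=395/16) ⇒ MNQUXYZ; edges |MNQUYZ|=395/32, |X|=395/32
final tree: ((((M:29/4,Z:7/4):101/16,(N:67/8,Y:21/8):147/16):89/16,(Q:39/10,U:1/10):117/16):395/32,X:395/32)
total length: 1233/16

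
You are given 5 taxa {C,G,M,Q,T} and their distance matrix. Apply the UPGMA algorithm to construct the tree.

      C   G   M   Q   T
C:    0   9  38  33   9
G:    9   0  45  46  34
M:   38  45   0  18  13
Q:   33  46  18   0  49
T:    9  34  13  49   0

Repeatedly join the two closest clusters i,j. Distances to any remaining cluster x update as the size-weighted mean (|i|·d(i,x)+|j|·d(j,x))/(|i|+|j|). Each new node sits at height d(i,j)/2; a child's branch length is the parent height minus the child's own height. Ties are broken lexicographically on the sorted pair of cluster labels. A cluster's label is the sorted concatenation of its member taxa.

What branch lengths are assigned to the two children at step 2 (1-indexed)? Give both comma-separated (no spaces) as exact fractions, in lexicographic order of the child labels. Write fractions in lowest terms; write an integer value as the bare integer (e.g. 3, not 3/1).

step 1: merge (C,G) at d=9; branch lengths C→9/2, G→9/2; new cluster CG
  updated: d(CG,M)=83/2, d(CG,Q)=79/2, d(CG,T)=43/2
step 2: merge (M,T) at d=13; branch lengths M→13/2, T→13/2; new cluster MT
  updated: d(CG,MT)=63/2, d(MT,Q)=67/2
step 3: merge (CG,MT) at d=63/2; branch lengths CG→45/4, MT→37/4; new cluster CGMT
  updated: d(CGMT,Q)=73/2
step 4: merge (CGMT,Q) at d=73/2; branch lengths CGMT→5/2, Q→73/4; new cluster CGMQT
final tree: (((C:9/2,G:9/2):45/4,(M:13/2,T:13/2):37/4):5/2,Q:73/4)
total length: 253/4

13/2,13/2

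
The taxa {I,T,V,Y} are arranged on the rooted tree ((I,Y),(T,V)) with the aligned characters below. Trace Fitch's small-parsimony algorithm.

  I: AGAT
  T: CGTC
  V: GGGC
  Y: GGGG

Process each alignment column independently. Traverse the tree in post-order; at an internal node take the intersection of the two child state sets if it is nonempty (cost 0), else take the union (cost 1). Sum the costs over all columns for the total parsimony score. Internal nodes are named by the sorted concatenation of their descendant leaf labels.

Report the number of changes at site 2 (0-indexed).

IY@0: {A} ∪ {G} = {A,G} (union, +1)
TV@0: {C} ∪ {G} = {C,G} (union, +1)
ITVY@0: {A,G} ∩ {C,G} = {G} (intersection, +0)
IY@1: {G} ∩ {G} = {G} (intersection, +0)
TV@1: {G} ∩ {G} = {G} (intersection, +0)
ITVY@1: {G} ∩ {G} = {G} (intersection, +0)
IY@2: {A} ∪ {G} = {A,G} (union, +1)
TV@2: {T} ∪ {G} = {G,T} (union, +1)
ITVY@2: {A,G} ∩ {G,T} = {G} (intersection, +0)
IY@3: {T} ∪ {G} = {G,T} (union, +1)
TV@3: {C} ∩ {C} = {C} (intersection, +0)
ITVY@3: {G,T} ∪ {C} = {C,G,T} (union, +1)
per-site changes: [2, 0, 2, 2]; total = 6

2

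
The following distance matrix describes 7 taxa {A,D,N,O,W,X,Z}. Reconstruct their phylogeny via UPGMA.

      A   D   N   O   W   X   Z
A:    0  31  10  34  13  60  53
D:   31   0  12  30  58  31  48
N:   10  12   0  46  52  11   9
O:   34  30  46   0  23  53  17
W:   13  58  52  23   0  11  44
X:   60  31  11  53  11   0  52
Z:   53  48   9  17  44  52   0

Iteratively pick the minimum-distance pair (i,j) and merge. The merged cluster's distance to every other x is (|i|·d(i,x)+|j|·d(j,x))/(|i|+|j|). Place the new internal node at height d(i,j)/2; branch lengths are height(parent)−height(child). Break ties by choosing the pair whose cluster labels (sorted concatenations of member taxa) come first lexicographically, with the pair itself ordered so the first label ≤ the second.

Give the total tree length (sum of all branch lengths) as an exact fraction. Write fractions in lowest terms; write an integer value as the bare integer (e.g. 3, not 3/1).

481/5

1. join N+Z (d=9) ⇒ NZ; edges |N|=9/2, |Z|=9/2
  updated: d(A,NZ)=63/2, d(D,NZ)=30, d(NZ,O)=63/2, d(NZ,W)=48, d(NZ,X)=63/2
2. join W+X (d=11) ⇒ WX; edges |W|=11/2, |X|=11/2
  updated: d(A,WX)=73/2, d(D,WX)=89/2, d(NZ,WX)=159/4, d(O,WX)=38
3. join D+NZ (d=30) ⇒ DNZ; edges |D|=15, |NZ|=21/2
  updated: d(A,DNZ)=94/3, d(DNZ,O)=31, d(DNZ,WX)=124/3
4. join DNZ+O (d=31) ⇒ DNOZ; edges |DNZ|=1/2, |O|=31/2
  updated: d(A,DNOZ)=32, d(DNOZ,WX)=81/2
5. join A+DNOZ (d=32) ⇒ ADNOZ; edges |A|=16, |DNOZ|=1/2
  updated: d(ADNOZ,WX)=397/10
6. join ADNOZ+WX (d=397/10) ⇒ ADNOWXZ; edges |ADNOZ|=77/20, |WX|=287/20
final tree: ((A:16,((D:15,(N:9/2,Z:9/2):21/2):1/2,O:31/2):1/2):77/20,(W:11/2,X:11/2):287/20)
total length: 481/5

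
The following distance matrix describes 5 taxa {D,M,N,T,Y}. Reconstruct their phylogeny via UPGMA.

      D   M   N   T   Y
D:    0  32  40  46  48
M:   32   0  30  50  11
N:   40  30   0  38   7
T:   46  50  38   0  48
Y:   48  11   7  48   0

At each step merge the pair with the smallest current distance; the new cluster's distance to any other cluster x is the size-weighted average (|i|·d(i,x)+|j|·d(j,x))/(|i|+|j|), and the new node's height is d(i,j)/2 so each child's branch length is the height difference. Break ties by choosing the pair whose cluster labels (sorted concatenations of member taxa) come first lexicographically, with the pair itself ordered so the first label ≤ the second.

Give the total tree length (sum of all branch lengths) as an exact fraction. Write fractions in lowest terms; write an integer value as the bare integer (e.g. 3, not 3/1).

317/4

iteration 1: select N,Y (d=7); attach at lengths (7/2, 7/2); label the merged cluster NY
  updated: d(D,NY)=44, d(M,NY)=41/2, d(NY,T)=43
iteration 2: select M,NY (d=41/2); attach at lengths (41/4, 27/4); label the merged cluster MNY
  updated: d(D,MNY)=40, d(MNY,T)=136/3
iteration 3: select D,MNY (d=40); attach at lengths (20, 39/4); label the merged cluster DMNY
  updated: d(DMNY,T)=91/2
iteration 4: select DMNY,T (d=91/2); attach at lengths (11/4, 91/4); label the merged cluster DMNTY
final tree: ((D:20,(M:41/4,(N:7/2,Y:7/2):27/4):39/4):11/4,T:91/4)
total length: 317/4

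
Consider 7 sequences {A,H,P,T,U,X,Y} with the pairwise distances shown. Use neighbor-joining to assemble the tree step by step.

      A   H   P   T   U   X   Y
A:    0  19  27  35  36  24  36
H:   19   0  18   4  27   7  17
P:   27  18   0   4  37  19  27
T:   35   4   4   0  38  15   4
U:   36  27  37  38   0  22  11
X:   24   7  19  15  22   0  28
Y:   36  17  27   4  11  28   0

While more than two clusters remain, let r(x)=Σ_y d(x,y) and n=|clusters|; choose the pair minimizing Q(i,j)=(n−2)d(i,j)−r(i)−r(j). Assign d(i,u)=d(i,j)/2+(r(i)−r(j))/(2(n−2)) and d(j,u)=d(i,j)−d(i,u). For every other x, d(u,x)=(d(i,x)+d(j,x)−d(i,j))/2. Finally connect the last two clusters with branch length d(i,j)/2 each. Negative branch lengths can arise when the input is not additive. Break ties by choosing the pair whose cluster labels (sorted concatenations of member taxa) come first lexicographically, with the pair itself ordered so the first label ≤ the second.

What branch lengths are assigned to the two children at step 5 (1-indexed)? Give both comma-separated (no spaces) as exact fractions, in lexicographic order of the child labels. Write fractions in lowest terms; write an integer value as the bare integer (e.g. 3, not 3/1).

step 1: merge (U,Y) at d=11, Q=-239; branch lengths U→103/10, Y→7/10; new cluster UY
  updated: d(A,UY)=61/2, d(H,UY)=33/2, d(P,UY)=53/2, d(T,UY)=31/2, d(UY,X)=39/2
step 2: merge (P,T) at d=4, Q=-152; branch lengths P→37/8, T→-5/8; new cluster PT
  updated: d(A,PT)=29, d(H,PT)=9, d(PT,UY)=19, d(PT,X)=15
step 3: merge (PT,UY) at d=19, Q=-201/2; branch lengths PT→29/4, UY→47/4; new cluster PTUY
  updated: d(A,PTUY)=81/4, d(H,PTUY)=13/4, d(PTUY,X)=31/4
step 4: merge (A,H) at d=19, Q=-109/2; branch lengths A→18, H→1; new cluster AH
  updated: d(AH,PTUY)=9/4, d(AH,X)=6
step 5: merge (AH,PTUY) at d=9/4, Q=-16; branch lengths AH→1/4, PTUY→2; new cluster AHPTUY
  updated: d(AHPTUY,X)=23/4
step 6: merge (AHPTUY,X) at d=23/4; branch lengths AHPTUY→23/8, X→23/8; new cluster AHPTUXY
final tree: (((A:18,H:1):1/4,((P:37/8,T:-5/8):29/4,(U:103/10,Y:7/10):47/4):2):23/8,X:23/8)
total length: 61

1/4,2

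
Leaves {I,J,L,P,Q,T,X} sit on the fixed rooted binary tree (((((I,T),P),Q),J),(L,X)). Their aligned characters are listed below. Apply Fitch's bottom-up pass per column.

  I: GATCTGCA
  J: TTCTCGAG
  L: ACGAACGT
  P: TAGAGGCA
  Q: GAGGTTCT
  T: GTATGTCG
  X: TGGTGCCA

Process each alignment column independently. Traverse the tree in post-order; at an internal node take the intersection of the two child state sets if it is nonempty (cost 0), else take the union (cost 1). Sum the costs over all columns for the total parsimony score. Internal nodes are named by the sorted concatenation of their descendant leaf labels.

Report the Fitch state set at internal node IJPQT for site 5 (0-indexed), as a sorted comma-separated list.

site 0, node IT: I={G} ∩ T={G} → {G} (+0)
site 0, node IPT: IT={G} ∪ P={T} → {G,T} (+1)
site 0, node IPQT: IPT={G,T} ∩ Q={G} → {G} (+0)
site 0, node IJPQT: IPQT={G} ∪ J={T} → {G,T} (+1)
site 0, node LX: L={A} ∪ X={T} → {A,T} (+1)
site 0, node IJLPQTX: IJPQT={G,T} ∩ LX={A,T} → {T} (+0)
site 1, node IT: I={A} ∪ T={T} → {A,T} (+1)
site 1, node IPT: IT={A,T} ∩ P={A} → {A} (+0)
site 1, node IPQT: IPT={A} ∩ Q={A} → {A} (+0)
site 1, node IJPQT: IPQT={A} ∪ J={T} → {A,T} (+1)
site 1, node LX: L={C} ∪ X={G} → {C,G} (+1)
site 1, node IJLPQTX: IJPQT={A,T} ∪ LX={C,G} → {A,C,G,T} (+1)
site 2, node IT: I={T} ∪ T={A} → {A,T} (+1)
site 2, node IPT: IT={A,T} ∪ P={G} → {A,G,T} (+1)
site 2, node IPQT: IPT={A,G,T} ∩ Q={G} → {G} (+0)
site 2, node IJPQT: IPQT={G} ∪ J={C} → {C,G} (+1)
site 2, node LX: L={G} ∩ X={G} → {G} (+0)
site 2, node IJLPQTX: IJPQT={C,G} ∩ LX={G} → {G} (+0)
site 3, node IT: I={C} ∪ T={T} → {C,T} (+1)
site 3, node IPT: IT={C,T} ∪ P={A} → {A,C,T} (+1)
site 3, node IPQT: IPT={A,C,T} ∪ Q={G} → {A,C,G,T} (+1)
site 3, node IJPQT: IPQT={A,C,G,T} ∩ J={T} → {T} (+0)
site 3, node LX: L={A} ∪ X={T} → {A,T} (+1)
site 3, node IJLPQTX: IJPQT={T} ∩ LX={A,T} → {T} (+0)
site 4, node IT: I={T} ∪ T={G} → {G,T} (+1)
site 4, node IPT: IT={G,T} ∩ P={G} → {G} (+0)
site 4, node IPQT: IPT={G} ∪ Q={T} → {G,T} (+1)
site 4, node IJPQT: IPQT={G,T} ∪ J={C} → {C,G,T} (+1)
site 4, node LX: L={A} ∪ X={G} → {A,G} (+1)
site 4, node IJLPQTX: IJPQT={C,G,T} ∩ LX={A,G} → {G} (+0)
site 5, node IT: I={G} ∪ T={T} → {G,T} (+1)
site 5, node IPT: IT={G,T} ∩ P={G} → {G} (+0)
site 5, node IPQT: IPT={G} ∪ Q={T} → {G,T} (+1)
site 5, node IJPQT: IPQT={G,T} ∩ J={G} → {G} (+0)
site 5, node LX: L={C} ∩ X={C} → {C} (+0)
site 5, node IJLPQTX: IJPQT={G} ∪ LX={C} → {C,G} (+1)
site 6, node IT: I={C} ∩ T={C} → {C} (+0)
site 6, node IPT: IT={C} ∩ P={C} → {C} (+0)
site 6, node IPQT: IPT={C} ∩ Q={C} → {C} (+0)
site 6, node IJPQT: IPQT={C} ∪ J={A} → {A,C} (+1)
site 6, node LX: L={G} ∪ X={C} → {C,G} (+1)
site 6, node IJLPQTX: IJPQT={A,C} ∩ LX={C,G} → {C} (+0)
site 7, node IT: I={A} ∪ T={G} → {A,G} (+1)
site 7, node IPT: IT={A,G} ∩ P={A} → {A} (+0)
site 7, node IPQT: IPT={A} ∪ Q={T} → {A,T} (+1)
site 7, node IJPQT: IPQT={A,T} ∪ J={G} → {A,G,T} (+1)
site 7, node LX: L={T} ∪ X={A} → {A,T} (+1)
site 7, node IJLPQTX: IJPQT={A,G,T} ∩ LX={A,T} → {A,T} (+0)
per-site changes: [3, 4, 3, 4, 4, 3, 2, 4]; total = 27

G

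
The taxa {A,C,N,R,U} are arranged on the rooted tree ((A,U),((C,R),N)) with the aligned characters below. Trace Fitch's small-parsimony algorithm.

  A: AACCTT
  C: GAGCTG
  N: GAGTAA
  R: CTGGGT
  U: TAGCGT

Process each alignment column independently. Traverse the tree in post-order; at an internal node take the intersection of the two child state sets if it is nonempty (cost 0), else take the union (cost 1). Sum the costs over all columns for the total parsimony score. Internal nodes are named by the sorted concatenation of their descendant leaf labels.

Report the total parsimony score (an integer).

12

site 0, node AU: A={A} ∪ U={T} → {A,T} (+1)
site 0, node CR: C={G} ∪ R={C} → {C,G} (+1)
site 0, node CNR: CR={C,G} ∩ N={G} → {G} (+0)
site 0, node ACNRU: AU={A,T} ∪ CNR={G} → {A,G,T} (+1)
site 1, node AU: A={A} ∩ U={A} → {A} (+0)
site 1, node CR: C={A} ∪ R={T} → {A,T} (+1)
site 1, node CNR: CR={A,T} ∩ N={A} → {A} (+0)
site 1, node ACNRU: AU={A} ∩ CNR={A} → {A} (+0)
site 2, node AU: A={C} ∪ U={G} → {C,G} (+1)
site 2, node CR: C={G} ∩ R={G} → {G} (+0)
site 2, node CNR: CR={G} ∩ N={G} → {G} (+0)
site 2, node ACNRU: AU={C,G} ∩ CNR={G} → {G} (+0)
site 3, node AU: A={C} ∩ U={C} → {C} (+0)
site 3, node CR: C={C} ∪ R={G} → {C,G} (+1)
site 3, node CNR: CR={C,G} ∪ N={T} → {C,G,T} (+1)
site 3, node ACNRU: AU={C} ∩ CNR={C,G,T} → {C} (+0)
site 4, node AU: A={T} ∪ U={G} → {G,T} (+1)
site 4, node CR: C={T} ∪ R={G} → {G,T} (+1)
site 4, node CNR: CR={G,T} ∪ N={A} → {A,G,T} (+1)
site 4, node ACNRU: AU={G,T} ∩ CNR={A,G,T} → {G,T} (+0)
site 5, node AU: A={T} ∩ U={T} → {T} (+0)
site 5, node CR: C={G} ∪ R={T} → {G,T} (+1)
site 5, node CNR: CR={G,T} ∪ N={A} → {A,G,T} (+1)
site 5, node ACNRU: AU={T} ∩ CNR={A,G,T} → {T} (+0)
per-site changes: [3, 1, 1, 2, 3, 2]; total = 12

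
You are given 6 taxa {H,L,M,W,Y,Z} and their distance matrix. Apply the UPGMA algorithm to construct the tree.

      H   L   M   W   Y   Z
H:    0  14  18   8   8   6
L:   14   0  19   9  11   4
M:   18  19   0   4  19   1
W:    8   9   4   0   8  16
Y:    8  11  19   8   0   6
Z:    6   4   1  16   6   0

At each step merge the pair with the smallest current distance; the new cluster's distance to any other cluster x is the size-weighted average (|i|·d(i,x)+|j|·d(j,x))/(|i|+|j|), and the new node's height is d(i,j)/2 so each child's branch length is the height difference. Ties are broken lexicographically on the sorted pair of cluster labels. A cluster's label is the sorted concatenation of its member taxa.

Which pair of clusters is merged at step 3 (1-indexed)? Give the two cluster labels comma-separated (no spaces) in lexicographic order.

HW,Y

iteration 1: select M,Z (d=1); attach at lengths (1/2, 1/2); label the merged cluster MZ
  updated: d(H,MZ)=12, d(L,MZ)=23/2, d(MZ,W)=10, d(MZ,Y)=25/2
iteration 2: select H,W (d=8); attach at lengths (4, 4); label the merged cluster HW
  updated: d(HW,L)=23/2, d(HW,MZ)=11, d(HW,Y)=8
iteration 3: select HW,Y (d=8); attach at lengths (0, 4); label the merged cluster HWY
  updated: d(HWY,L)=34/3, d(HWY,MZ)=23/2
iteration 4: select HWY,L (d=34/3); attach at lengths (5/3, 17/3); label the merged cluster HLWY
  updated: d(HLWY,MZ)=23/2
iteration 5: select HLWY,MZ (d=23/2); attach at lengths (1/12, 21/4); label the merged cluster HLMWYZ
final tree: ((((H:4,W:4):0,Y:4):5/3,L:17/3):1/12,(M:1/2,Z:1/2):21/4)
total length: 77/3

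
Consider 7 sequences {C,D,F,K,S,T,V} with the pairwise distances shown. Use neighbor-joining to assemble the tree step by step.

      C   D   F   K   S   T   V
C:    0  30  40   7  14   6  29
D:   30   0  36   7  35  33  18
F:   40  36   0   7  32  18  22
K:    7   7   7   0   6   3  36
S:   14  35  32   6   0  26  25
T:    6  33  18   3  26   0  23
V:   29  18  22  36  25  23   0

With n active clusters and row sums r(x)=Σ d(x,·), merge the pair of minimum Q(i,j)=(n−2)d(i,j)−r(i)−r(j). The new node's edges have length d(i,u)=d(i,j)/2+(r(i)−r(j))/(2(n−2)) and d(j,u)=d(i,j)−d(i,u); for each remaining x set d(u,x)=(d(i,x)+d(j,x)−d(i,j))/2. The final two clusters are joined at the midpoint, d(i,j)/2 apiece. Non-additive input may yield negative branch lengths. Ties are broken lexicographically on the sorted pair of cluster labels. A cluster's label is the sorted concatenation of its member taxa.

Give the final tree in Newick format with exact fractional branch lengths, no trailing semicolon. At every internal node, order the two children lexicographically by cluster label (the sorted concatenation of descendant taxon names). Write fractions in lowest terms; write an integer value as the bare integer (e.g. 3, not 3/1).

((((C:79/16,T:17/16):199/32,S:345/32):19/32,((D:48/5,V:42/5):181/24,F:299/24):155/32):-163/64,K:-163/64)

1. join D+V (d=18, Q=-222) ⇒ DV; edges |D|=48/5, |V|=42/5
  updated: d(C,DV)=41/2, d(DV,F)=20, d(DV,K)=25/2, d(DV,S)=21, d(DV,T)=19
2. join C+T (d=6, Q=-271/2) ⇒ CT; edges |C|=79/16, |T|=17/16
  updated: d(CT,DV)=67/4, d(CT,F)=26, d(CT,K)=2, d(CT,S)=17
3. join DV+F (d=20, Q=-381/4) ⇒ DFV; edges |DV|=181/24, |F|=299/24
  updated: d(CT,DFV)=91/8, d(DFV,K)=-1/4, d(DFV,S)=33/2
4. join CT+S (d=17, Q=-287/8) ⇒ CST; edges |CT|=199/32, |S|=345/32
  updated: d(CST,DFV)=87/16, d(CST,K)=-9/2
5. join CST+DFV (d=87/16, Q=-11/16) ⇒ CDFSTV; edges |CST|=19/32, |DFV|=155/32
  updated: d(CDFSTV,K)=-163/32
6. join CDFSTV+K (d=-163/32) ⇒ CDFKSTV; edges |CDFSTV|=-163/64, |K|=-163/64
final tree: ((((C:79/16,T:17/16):199/32,S:345/32):19/32,((D:48/5,V:42/5):181/24,F:299/24):155/32):-163/64,K:-163/64)
total length: 1963/32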